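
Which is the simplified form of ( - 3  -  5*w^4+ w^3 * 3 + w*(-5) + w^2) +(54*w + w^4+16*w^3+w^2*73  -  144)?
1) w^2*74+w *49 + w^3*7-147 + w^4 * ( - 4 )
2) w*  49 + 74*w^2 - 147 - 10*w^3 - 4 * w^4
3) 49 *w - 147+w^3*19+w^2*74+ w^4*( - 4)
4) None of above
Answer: 3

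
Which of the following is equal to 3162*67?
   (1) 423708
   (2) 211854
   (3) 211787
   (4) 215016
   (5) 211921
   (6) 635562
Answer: 2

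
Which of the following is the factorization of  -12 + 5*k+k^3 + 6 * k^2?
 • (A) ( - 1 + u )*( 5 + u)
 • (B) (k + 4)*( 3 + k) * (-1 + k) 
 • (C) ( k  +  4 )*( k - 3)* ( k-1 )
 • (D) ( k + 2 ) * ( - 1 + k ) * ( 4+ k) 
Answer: B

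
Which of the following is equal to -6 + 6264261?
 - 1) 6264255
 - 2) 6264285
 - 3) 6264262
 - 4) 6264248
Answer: 1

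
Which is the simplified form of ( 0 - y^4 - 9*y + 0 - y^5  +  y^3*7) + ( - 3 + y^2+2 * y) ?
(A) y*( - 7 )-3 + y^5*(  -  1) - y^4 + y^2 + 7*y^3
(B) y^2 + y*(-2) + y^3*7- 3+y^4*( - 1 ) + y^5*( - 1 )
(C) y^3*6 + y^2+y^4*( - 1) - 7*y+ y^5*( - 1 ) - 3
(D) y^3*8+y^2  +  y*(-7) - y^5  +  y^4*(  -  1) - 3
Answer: A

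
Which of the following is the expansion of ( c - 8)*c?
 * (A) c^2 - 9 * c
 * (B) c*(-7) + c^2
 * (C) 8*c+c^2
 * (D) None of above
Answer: D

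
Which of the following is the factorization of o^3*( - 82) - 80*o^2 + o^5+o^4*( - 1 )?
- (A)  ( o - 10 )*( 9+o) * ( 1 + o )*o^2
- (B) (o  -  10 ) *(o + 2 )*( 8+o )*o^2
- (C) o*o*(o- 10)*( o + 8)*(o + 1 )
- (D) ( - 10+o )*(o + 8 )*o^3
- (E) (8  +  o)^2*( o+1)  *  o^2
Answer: C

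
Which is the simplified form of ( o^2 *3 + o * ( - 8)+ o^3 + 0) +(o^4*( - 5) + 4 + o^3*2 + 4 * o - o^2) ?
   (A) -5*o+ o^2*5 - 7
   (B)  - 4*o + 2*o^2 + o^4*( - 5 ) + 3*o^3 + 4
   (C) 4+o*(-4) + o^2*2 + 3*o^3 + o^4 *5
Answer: B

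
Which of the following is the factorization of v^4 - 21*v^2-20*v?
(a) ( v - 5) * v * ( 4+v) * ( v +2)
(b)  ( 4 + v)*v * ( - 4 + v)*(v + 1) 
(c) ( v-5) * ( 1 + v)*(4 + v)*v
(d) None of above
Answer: c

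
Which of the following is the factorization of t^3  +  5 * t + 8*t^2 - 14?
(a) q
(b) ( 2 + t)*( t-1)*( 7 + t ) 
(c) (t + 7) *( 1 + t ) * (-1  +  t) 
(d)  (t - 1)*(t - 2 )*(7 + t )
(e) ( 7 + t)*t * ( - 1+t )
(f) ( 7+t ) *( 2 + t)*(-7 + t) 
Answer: b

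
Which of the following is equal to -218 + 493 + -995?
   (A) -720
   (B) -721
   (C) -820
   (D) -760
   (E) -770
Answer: A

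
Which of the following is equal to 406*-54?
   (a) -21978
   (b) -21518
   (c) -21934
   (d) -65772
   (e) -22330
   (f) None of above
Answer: f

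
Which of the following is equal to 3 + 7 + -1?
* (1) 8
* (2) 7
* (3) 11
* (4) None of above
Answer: 4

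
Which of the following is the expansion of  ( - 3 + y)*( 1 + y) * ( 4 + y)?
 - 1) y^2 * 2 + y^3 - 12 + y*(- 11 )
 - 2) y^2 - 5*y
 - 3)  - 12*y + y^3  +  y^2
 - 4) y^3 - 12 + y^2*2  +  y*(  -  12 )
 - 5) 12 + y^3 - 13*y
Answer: 1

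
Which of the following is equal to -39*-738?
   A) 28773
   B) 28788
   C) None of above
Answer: C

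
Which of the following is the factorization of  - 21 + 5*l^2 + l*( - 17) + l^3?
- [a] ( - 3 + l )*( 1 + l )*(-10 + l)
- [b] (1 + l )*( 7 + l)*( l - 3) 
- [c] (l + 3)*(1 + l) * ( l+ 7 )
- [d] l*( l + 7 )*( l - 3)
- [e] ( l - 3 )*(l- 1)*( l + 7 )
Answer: b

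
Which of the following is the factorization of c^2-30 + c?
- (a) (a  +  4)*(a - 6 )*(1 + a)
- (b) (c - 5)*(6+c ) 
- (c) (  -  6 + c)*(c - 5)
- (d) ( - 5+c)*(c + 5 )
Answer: b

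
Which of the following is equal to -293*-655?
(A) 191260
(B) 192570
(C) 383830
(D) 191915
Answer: D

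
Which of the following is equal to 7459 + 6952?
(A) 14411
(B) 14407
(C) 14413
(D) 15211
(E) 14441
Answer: A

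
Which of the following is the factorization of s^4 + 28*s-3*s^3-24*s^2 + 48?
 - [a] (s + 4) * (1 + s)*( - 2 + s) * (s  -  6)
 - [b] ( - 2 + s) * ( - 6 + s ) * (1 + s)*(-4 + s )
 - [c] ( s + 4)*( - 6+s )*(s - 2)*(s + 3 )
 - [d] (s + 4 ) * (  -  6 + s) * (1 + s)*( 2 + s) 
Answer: a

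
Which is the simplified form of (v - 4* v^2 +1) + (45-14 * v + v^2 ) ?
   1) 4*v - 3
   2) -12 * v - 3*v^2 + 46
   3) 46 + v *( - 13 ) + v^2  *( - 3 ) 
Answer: 3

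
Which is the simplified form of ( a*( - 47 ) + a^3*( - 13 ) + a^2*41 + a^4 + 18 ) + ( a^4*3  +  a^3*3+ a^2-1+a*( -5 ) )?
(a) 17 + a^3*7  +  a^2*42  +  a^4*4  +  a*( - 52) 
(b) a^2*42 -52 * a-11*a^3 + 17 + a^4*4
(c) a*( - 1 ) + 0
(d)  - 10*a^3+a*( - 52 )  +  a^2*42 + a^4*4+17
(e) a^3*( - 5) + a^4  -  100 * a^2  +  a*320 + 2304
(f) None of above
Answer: d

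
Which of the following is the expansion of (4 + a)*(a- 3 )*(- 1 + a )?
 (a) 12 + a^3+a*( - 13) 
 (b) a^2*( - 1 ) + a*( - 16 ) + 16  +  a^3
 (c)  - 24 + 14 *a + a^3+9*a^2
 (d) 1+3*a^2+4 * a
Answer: a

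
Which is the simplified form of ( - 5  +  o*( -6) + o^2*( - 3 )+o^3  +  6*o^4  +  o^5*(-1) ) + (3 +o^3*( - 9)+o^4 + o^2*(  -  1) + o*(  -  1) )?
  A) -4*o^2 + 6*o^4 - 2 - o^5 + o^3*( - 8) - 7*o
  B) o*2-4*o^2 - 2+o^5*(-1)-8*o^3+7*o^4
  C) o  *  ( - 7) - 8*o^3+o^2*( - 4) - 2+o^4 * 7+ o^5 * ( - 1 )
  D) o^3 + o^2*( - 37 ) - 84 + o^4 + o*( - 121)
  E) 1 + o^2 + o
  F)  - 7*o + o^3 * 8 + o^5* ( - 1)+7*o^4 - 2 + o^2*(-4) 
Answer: C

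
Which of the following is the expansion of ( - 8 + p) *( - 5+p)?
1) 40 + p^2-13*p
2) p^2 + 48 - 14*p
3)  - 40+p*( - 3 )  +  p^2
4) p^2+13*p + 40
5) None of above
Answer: 1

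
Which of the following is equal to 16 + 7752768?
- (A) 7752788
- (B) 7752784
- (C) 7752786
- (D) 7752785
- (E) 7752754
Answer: B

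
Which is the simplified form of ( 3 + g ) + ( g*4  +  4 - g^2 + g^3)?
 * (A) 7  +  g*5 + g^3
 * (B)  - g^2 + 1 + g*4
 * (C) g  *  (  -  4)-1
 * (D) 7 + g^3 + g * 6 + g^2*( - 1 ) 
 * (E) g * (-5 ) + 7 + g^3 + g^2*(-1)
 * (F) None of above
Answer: F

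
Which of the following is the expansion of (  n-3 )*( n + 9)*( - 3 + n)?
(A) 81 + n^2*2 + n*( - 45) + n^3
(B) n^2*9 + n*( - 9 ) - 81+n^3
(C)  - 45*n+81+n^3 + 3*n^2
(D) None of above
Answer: C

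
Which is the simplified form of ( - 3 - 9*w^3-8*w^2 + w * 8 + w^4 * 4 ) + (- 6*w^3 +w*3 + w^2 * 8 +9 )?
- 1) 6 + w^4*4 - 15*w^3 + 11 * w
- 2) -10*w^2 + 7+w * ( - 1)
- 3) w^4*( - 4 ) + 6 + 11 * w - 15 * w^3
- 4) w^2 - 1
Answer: 1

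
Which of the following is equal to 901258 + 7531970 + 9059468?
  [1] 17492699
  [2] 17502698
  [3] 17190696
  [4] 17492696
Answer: 4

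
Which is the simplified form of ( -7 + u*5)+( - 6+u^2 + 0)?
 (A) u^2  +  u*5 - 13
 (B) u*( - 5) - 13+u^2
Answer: A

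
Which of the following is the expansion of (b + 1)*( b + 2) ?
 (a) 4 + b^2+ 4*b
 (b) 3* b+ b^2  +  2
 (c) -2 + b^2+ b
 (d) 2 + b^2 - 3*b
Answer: b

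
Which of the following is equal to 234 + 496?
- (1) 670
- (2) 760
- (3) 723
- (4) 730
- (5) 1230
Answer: 4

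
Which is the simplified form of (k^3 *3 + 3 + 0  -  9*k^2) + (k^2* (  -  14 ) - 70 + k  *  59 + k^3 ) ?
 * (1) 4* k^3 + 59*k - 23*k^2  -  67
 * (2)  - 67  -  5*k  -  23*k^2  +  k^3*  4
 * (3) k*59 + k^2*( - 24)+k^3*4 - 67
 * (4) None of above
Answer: 1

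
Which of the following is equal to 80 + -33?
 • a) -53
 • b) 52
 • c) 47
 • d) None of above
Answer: c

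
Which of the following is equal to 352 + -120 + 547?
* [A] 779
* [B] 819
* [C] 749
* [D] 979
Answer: A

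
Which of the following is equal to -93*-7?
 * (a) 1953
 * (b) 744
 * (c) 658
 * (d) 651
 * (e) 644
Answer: d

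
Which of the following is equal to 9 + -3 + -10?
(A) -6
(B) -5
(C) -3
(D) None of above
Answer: D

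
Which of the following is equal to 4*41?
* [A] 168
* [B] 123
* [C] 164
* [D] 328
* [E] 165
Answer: C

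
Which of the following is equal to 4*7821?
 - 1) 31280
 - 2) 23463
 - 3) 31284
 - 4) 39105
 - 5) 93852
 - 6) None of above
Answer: 3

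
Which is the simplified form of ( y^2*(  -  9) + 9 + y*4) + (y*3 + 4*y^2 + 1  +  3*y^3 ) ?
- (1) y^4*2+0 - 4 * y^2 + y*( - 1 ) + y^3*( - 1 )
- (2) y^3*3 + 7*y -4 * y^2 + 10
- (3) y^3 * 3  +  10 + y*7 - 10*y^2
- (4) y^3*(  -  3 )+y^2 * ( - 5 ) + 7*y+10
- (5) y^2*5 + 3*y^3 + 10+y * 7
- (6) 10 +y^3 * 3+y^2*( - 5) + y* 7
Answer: 6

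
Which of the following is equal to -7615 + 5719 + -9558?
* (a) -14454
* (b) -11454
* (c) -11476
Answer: b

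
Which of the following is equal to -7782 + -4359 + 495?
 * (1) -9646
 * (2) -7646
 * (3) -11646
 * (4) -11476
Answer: 3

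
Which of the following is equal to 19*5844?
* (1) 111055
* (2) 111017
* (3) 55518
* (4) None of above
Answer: 4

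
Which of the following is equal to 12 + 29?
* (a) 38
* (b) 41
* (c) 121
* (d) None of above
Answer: b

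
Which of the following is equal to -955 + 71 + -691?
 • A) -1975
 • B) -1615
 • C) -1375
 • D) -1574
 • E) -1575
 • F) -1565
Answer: E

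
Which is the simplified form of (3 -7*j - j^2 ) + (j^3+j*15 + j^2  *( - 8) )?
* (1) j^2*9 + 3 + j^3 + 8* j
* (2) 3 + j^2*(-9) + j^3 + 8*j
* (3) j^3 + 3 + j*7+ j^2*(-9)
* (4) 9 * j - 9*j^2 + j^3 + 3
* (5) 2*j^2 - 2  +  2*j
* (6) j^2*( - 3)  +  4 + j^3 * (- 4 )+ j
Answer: 2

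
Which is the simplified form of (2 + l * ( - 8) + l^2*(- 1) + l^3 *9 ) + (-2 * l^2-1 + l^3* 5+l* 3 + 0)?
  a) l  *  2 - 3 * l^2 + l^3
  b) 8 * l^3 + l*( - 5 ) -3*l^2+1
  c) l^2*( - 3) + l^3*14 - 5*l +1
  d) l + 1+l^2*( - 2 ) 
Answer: c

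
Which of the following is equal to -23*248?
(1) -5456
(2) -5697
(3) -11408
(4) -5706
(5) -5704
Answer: 5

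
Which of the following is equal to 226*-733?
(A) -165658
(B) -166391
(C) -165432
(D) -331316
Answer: A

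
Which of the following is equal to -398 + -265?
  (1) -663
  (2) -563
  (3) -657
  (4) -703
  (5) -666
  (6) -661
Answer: 1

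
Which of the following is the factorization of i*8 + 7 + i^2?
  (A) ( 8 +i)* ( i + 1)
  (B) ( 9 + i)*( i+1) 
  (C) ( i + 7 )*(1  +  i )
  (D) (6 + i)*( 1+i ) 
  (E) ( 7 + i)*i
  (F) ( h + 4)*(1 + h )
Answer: C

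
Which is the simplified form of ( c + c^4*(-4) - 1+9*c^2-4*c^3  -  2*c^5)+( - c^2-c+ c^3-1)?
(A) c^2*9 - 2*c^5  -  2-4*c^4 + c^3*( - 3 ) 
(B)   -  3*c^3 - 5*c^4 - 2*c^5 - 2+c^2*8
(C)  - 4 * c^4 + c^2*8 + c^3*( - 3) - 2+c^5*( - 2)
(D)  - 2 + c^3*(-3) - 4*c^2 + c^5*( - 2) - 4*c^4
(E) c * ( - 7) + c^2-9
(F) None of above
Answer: C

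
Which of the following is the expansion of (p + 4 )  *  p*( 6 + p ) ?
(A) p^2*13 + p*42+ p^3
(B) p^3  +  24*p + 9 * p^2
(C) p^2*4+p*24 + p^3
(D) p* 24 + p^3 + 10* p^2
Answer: D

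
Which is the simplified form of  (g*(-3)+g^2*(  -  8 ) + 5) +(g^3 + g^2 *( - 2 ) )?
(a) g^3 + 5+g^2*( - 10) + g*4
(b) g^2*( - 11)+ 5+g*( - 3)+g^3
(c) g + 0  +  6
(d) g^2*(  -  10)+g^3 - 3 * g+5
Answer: d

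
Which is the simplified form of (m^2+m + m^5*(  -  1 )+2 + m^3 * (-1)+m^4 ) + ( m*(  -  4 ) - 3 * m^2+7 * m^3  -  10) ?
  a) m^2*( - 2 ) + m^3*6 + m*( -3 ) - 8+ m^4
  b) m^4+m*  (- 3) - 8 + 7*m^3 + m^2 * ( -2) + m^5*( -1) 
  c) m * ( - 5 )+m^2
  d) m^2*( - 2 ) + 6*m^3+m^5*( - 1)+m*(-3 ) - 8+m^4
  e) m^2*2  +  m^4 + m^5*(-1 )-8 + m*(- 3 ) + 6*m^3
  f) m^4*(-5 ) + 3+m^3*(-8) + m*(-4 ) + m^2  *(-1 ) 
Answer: d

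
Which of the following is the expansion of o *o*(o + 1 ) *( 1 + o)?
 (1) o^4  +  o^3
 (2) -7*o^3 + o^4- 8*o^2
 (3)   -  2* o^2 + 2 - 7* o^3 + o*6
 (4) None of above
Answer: 4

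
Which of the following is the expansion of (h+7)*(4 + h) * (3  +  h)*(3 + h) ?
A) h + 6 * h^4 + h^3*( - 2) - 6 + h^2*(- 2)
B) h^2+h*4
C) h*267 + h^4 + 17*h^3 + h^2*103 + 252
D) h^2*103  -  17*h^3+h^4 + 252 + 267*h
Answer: C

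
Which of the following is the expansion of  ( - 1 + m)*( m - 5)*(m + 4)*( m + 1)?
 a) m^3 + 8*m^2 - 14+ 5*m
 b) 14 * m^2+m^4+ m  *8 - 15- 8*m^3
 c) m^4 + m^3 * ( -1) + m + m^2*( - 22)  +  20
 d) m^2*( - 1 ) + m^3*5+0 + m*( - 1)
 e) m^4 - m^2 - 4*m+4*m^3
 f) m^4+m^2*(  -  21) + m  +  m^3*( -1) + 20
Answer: f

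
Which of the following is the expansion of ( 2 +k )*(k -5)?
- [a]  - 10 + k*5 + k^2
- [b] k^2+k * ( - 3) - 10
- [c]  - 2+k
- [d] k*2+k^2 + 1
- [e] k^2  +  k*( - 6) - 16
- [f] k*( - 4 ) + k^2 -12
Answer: b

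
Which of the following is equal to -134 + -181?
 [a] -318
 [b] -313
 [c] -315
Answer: c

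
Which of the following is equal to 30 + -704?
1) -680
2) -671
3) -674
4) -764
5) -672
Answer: 3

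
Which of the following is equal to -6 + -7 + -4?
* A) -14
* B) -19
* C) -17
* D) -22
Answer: C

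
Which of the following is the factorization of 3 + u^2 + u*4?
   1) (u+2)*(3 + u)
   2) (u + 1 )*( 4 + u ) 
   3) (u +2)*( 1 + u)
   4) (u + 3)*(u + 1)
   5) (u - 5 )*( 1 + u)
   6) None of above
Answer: 4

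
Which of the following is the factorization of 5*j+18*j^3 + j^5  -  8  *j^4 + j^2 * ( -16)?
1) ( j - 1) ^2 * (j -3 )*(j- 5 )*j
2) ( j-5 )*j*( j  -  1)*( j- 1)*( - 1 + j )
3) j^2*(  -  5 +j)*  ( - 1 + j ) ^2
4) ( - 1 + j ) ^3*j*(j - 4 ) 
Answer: 2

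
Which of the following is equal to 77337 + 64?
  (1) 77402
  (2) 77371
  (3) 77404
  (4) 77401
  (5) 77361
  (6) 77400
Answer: 4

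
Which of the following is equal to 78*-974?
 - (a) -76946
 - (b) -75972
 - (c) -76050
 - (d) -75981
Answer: b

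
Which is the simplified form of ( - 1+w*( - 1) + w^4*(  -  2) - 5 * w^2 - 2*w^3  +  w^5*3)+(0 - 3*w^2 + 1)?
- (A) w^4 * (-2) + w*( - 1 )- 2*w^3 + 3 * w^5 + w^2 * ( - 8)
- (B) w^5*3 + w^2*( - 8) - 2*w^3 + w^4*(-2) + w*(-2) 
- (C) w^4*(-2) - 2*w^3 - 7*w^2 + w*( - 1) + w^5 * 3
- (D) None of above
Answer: A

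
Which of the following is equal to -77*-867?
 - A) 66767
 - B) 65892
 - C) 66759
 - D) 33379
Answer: C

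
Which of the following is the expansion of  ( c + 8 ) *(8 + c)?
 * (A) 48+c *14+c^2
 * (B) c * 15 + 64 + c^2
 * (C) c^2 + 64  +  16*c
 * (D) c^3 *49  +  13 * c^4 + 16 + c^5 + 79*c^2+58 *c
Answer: C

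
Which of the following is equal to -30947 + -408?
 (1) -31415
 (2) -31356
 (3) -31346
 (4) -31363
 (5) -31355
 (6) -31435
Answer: 5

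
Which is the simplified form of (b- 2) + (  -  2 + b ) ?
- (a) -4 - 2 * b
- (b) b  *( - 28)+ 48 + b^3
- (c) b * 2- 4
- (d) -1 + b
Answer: c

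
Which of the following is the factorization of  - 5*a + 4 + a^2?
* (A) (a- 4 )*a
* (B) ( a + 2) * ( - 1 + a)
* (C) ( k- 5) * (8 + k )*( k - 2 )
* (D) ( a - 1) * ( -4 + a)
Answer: D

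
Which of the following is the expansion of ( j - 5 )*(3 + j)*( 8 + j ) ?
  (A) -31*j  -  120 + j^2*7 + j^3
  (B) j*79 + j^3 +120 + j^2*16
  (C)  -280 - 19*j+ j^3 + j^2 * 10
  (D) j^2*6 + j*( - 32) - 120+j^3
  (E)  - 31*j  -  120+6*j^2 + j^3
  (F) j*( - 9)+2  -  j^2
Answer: E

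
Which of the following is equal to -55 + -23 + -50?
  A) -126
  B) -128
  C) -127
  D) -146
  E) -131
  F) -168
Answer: B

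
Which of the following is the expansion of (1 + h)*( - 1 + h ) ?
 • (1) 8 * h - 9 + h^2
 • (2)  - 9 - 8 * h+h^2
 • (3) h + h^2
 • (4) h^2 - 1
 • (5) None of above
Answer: 4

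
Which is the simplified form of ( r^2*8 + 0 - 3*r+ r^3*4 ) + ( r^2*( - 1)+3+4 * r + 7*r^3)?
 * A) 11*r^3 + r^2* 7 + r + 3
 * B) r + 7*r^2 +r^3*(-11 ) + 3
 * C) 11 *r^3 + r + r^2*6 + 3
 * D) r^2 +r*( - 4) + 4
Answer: A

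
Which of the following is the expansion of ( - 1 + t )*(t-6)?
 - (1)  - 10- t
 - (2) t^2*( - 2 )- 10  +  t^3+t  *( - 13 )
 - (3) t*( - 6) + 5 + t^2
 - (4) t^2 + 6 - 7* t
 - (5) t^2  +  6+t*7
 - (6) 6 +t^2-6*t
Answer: 4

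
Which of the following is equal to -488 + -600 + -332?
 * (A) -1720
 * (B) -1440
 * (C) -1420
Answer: C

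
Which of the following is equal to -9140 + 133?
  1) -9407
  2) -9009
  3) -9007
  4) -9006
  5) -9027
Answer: 3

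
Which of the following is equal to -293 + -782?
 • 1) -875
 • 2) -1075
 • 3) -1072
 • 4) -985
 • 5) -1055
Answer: 2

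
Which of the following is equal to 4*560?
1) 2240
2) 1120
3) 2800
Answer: 1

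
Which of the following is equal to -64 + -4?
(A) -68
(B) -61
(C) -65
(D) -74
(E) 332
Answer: A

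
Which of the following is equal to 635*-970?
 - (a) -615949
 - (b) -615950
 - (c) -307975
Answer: b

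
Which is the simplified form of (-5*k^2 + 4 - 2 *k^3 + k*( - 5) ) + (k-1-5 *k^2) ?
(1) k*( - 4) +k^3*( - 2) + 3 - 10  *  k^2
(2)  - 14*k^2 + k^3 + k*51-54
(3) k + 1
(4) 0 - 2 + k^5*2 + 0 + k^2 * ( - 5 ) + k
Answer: 1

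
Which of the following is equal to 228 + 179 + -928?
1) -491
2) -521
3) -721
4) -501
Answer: 2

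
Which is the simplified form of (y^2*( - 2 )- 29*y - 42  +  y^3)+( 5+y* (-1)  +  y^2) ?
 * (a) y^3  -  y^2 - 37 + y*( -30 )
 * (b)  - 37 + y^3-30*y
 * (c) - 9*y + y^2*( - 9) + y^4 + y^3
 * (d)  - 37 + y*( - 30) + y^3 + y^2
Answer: a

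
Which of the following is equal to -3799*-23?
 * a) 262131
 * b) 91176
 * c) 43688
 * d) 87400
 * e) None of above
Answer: e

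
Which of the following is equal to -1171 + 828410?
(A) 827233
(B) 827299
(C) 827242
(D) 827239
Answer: D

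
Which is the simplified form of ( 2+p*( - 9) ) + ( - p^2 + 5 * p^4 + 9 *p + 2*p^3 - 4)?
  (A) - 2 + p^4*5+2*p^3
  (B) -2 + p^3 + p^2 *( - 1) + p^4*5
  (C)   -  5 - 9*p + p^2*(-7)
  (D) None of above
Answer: D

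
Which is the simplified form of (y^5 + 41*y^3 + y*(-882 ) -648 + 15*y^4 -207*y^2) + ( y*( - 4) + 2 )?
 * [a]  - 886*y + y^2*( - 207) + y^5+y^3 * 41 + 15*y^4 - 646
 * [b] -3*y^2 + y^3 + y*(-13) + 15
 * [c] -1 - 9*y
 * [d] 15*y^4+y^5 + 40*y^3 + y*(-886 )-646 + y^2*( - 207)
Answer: a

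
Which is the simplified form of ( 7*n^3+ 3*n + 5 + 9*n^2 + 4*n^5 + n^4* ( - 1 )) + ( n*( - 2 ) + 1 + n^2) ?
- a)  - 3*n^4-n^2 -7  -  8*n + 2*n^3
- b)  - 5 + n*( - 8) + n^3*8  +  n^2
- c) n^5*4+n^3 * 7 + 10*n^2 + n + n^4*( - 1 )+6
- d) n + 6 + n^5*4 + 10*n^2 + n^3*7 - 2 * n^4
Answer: c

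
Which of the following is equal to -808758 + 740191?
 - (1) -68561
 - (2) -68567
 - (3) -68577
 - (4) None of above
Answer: 2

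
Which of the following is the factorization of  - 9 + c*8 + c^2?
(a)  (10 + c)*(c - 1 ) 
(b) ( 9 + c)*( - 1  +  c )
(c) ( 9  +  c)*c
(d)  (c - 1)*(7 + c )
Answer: b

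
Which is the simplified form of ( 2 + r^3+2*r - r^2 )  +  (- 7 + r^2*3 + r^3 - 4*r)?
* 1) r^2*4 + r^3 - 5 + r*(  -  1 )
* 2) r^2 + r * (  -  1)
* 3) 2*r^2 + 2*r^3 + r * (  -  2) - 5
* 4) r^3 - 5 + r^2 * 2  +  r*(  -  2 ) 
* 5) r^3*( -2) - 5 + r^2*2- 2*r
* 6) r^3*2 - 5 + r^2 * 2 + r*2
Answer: 3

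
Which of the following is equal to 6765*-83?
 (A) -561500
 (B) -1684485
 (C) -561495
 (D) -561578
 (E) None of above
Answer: C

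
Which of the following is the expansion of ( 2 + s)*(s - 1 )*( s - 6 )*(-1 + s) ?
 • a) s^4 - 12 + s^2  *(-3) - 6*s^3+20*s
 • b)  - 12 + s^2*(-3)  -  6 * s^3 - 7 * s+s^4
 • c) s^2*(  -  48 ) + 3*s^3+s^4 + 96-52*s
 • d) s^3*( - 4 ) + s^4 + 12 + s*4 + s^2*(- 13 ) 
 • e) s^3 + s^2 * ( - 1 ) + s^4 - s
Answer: a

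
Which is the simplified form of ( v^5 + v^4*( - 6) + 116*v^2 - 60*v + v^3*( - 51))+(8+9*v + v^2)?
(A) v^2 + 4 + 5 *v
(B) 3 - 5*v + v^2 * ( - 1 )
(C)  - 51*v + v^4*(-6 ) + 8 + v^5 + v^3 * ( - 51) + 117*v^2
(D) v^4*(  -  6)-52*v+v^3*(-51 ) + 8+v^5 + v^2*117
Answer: C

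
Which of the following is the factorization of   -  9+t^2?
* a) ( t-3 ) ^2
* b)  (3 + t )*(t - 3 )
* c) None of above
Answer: b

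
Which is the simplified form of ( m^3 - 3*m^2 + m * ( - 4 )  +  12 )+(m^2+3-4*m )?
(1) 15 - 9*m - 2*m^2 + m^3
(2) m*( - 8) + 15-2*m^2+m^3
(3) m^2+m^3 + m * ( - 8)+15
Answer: 2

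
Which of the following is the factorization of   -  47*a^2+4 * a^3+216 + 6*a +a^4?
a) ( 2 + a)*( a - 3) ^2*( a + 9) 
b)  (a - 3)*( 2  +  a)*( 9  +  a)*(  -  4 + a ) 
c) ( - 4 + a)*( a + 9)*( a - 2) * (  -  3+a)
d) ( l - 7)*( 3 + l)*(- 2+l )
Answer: b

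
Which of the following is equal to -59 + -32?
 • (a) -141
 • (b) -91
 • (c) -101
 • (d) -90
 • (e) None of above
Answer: b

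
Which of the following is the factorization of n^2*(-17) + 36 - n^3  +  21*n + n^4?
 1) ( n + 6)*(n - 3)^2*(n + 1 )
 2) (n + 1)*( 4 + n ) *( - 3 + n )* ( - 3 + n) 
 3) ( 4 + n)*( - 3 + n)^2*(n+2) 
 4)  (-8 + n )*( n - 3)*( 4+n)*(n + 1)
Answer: 2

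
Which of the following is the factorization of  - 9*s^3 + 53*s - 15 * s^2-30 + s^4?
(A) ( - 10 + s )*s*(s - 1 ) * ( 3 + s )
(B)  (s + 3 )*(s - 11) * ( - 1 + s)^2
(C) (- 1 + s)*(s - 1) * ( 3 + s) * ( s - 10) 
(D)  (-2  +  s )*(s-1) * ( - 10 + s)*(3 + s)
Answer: C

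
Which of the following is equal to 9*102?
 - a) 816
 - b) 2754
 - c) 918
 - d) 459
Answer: c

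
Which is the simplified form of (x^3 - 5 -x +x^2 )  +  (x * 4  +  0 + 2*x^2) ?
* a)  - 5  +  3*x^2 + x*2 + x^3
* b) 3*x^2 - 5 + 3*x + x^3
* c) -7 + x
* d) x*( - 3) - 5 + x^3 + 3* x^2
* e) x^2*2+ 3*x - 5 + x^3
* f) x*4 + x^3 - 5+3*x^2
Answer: b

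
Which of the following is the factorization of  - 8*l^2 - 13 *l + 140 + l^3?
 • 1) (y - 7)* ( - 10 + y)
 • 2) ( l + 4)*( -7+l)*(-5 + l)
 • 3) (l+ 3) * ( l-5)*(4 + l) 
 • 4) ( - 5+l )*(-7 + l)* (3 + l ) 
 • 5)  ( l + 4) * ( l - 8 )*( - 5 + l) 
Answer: 2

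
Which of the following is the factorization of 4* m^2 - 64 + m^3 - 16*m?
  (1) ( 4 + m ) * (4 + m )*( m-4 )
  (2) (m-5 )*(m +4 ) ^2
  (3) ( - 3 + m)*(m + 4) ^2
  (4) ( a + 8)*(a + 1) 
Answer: 1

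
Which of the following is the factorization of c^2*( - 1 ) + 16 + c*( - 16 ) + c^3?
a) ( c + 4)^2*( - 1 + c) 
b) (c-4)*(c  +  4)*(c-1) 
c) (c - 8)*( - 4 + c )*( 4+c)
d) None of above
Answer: b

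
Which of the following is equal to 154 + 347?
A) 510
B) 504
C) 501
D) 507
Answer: C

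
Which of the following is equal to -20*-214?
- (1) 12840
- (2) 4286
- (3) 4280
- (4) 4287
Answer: 3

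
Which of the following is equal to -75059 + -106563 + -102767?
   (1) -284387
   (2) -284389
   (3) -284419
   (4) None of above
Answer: 2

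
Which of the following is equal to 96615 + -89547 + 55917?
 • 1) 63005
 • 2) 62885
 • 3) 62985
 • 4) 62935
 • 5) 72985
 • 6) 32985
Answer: 3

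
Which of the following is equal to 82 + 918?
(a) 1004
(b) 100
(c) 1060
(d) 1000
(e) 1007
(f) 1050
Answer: d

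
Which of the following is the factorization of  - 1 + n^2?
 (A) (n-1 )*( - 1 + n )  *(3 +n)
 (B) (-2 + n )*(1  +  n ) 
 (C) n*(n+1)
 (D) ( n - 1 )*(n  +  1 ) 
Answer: D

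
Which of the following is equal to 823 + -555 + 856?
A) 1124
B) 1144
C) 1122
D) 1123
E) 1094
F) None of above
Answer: A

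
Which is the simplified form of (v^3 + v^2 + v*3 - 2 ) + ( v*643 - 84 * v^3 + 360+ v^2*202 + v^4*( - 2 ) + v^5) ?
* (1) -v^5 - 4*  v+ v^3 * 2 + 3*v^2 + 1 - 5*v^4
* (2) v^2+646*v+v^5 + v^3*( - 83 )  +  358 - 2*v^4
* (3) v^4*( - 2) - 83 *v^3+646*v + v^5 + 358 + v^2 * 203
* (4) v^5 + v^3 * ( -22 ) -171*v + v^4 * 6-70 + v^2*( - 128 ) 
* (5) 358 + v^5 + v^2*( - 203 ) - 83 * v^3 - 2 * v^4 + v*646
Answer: 3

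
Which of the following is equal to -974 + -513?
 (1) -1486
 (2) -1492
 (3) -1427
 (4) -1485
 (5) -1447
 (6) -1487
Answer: 6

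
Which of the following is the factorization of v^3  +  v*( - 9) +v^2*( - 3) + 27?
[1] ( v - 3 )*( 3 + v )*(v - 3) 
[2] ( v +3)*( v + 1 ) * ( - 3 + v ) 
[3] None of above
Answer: 1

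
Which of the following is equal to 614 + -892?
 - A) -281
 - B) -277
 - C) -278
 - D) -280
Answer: C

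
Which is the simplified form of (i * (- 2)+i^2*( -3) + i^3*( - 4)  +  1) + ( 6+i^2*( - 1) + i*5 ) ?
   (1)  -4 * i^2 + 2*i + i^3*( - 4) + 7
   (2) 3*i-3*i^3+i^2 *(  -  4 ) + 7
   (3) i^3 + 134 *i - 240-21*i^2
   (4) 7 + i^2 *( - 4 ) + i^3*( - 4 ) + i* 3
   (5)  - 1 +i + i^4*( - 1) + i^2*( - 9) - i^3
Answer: 4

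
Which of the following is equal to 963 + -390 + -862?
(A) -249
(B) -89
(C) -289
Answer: C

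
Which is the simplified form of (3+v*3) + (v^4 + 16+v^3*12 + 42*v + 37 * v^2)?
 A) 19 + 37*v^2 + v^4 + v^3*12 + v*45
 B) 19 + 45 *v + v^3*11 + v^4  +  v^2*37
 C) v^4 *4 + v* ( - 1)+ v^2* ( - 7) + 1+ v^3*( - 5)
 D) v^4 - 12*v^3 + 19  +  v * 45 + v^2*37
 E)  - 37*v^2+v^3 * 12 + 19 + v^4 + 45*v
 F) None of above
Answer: A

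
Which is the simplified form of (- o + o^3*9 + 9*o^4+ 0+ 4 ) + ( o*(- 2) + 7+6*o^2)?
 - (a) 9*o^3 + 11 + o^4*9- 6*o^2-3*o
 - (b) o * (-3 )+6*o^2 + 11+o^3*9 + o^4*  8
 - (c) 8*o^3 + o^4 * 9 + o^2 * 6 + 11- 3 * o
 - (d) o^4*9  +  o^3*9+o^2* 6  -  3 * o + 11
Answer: d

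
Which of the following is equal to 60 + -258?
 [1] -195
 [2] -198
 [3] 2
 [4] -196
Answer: 2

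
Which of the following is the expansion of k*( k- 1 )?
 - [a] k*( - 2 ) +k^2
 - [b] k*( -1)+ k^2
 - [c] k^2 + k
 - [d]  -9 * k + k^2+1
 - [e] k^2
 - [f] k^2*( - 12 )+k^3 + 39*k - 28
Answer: b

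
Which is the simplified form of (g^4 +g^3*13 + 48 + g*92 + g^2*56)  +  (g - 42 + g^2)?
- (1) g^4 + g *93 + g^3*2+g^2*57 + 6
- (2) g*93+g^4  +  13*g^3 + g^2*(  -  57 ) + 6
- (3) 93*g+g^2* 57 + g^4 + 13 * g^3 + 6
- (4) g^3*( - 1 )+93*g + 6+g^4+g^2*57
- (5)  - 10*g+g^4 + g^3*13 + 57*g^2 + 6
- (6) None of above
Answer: 3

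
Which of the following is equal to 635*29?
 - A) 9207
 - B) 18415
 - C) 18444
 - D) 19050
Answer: B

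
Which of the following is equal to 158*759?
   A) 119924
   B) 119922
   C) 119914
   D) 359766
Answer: B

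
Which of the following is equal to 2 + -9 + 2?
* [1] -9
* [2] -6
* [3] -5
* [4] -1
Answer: 3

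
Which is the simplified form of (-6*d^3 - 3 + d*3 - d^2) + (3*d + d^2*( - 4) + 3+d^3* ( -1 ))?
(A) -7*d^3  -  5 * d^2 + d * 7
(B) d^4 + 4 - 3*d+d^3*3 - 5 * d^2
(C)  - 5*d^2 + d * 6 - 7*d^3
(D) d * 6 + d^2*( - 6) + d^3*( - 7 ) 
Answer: C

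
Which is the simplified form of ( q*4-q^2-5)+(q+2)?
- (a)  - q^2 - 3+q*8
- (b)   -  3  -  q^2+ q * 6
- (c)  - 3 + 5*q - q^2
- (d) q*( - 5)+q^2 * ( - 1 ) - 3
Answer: c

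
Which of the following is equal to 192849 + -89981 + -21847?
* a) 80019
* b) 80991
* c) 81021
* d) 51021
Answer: c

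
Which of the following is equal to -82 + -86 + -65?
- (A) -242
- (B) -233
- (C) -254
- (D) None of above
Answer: B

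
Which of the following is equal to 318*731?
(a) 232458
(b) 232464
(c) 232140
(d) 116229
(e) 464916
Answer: a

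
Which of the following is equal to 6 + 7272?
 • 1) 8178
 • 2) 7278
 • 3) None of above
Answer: 2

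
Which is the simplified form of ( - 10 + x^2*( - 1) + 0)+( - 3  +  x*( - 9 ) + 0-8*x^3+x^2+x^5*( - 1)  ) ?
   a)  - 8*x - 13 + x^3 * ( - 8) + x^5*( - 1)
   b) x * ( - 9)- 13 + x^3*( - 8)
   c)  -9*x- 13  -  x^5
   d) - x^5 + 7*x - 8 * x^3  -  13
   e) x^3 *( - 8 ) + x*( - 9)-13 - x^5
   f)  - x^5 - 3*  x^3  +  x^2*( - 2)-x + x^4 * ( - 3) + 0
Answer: e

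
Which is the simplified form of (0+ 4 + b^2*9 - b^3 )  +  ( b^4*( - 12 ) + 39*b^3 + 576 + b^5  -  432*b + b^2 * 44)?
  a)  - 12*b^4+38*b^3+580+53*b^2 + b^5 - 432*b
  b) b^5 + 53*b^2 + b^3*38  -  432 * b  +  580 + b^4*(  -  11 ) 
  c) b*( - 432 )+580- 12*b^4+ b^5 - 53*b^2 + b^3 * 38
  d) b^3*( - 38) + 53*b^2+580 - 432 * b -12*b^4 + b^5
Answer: a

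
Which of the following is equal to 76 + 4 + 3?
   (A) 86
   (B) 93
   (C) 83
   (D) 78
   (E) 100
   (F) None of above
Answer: C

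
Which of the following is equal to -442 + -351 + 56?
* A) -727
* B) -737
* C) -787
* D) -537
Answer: B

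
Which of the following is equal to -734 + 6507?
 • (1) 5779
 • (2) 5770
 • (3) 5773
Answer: 3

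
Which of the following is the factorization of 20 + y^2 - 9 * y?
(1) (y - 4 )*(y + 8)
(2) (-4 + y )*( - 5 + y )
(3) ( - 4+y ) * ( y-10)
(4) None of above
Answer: 2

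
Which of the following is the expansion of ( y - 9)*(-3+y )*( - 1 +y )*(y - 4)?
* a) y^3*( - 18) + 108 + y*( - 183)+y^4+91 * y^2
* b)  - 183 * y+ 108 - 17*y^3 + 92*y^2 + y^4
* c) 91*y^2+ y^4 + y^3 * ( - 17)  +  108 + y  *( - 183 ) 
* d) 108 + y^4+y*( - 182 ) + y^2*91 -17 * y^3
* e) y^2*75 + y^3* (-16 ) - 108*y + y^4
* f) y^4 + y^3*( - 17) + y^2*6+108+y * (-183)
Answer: c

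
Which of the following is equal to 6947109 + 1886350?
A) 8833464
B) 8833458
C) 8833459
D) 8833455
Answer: C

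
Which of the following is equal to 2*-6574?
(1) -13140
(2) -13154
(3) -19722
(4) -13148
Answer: 4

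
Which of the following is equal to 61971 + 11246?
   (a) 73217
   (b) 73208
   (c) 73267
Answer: a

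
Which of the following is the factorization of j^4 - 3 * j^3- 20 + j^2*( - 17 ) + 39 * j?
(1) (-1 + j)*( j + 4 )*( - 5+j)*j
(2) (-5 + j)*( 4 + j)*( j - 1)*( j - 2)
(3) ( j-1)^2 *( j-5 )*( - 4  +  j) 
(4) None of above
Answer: 4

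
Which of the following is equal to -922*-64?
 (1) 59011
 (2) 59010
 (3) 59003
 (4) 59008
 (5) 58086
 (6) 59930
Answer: 4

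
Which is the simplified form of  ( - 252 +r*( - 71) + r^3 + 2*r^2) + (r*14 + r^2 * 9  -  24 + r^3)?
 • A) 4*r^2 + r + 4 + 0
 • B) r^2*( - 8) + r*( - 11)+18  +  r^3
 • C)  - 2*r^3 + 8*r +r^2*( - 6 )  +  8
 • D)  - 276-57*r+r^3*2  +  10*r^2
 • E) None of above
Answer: E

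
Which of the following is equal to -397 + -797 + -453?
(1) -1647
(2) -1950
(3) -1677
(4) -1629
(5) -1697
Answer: 1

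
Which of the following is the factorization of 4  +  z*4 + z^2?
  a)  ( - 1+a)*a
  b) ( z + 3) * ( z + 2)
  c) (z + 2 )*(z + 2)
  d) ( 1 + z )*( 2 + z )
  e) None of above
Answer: c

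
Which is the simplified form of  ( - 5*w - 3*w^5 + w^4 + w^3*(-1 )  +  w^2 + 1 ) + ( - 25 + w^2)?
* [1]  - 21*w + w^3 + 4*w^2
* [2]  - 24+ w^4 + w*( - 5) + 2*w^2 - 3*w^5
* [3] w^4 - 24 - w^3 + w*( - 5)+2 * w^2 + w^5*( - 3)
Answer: 3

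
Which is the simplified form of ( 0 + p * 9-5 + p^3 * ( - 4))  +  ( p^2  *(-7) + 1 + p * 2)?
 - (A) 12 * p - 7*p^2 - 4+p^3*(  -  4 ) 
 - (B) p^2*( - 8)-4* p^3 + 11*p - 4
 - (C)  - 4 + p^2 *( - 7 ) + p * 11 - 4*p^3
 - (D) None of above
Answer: C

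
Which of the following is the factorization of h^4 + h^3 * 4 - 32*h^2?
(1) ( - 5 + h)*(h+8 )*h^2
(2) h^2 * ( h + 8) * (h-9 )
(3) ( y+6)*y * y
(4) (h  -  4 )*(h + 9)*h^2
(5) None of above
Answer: 5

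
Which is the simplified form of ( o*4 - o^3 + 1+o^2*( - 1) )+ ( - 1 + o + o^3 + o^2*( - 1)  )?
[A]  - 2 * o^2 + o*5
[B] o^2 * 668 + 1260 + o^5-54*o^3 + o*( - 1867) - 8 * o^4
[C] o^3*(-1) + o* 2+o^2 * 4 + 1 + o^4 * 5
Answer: A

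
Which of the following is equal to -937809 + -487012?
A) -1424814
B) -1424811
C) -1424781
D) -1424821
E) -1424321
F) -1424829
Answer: D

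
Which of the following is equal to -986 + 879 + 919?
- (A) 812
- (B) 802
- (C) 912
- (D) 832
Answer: A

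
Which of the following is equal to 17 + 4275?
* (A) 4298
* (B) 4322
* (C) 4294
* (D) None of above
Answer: D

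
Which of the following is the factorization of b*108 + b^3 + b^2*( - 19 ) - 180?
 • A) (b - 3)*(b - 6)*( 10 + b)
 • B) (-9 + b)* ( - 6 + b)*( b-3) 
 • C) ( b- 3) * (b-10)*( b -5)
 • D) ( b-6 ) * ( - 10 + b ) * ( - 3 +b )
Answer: D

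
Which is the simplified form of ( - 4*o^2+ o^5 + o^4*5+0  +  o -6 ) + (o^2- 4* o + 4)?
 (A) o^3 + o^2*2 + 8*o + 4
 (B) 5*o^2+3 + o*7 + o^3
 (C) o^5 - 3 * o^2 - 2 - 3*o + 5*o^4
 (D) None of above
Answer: C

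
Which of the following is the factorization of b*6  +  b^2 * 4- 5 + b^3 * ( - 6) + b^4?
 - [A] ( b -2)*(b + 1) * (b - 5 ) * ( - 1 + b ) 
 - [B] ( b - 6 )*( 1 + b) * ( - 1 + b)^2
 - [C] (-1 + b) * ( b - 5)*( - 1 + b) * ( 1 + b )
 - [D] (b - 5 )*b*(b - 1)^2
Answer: C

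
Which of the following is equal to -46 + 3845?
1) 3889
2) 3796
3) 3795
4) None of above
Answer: 4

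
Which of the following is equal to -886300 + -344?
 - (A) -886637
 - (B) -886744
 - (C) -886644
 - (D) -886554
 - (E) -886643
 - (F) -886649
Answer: C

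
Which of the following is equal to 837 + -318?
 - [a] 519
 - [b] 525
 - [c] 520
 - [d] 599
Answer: a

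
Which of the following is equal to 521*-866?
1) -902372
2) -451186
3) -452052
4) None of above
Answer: 2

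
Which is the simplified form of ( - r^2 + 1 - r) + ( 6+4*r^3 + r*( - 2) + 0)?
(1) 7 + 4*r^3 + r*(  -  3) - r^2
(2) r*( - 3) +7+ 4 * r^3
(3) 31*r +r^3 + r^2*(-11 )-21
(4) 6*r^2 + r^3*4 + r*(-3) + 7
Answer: 1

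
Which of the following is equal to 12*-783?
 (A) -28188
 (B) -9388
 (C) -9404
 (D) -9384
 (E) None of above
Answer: E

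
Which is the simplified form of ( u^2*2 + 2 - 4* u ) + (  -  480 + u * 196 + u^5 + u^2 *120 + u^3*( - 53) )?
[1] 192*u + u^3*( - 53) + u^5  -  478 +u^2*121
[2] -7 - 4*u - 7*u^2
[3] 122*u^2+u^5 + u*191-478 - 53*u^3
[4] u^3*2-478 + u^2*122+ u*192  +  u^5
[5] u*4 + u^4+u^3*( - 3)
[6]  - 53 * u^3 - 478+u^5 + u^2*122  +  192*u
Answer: 6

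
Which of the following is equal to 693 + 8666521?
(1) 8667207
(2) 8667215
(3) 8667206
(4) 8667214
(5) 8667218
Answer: 4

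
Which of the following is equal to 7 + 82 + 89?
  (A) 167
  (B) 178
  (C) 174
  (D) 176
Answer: B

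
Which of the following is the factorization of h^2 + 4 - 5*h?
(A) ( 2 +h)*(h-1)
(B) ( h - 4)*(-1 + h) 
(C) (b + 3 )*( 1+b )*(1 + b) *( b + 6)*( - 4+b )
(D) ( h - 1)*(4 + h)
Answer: B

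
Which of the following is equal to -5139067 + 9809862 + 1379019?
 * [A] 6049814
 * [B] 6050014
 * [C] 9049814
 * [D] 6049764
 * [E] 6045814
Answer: A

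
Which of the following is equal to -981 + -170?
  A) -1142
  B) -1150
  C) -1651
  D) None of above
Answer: D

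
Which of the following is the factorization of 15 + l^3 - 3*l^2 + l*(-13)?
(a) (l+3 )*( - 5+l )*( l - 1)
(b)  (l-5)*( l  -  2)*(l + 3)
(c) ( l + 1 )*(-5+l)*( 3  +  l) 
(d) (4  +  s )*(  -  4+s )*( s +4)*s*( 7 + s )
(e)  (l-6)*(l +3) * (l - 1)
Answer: a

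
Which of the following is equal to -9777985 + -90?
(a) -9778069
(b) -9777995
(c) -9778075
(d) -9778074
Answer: c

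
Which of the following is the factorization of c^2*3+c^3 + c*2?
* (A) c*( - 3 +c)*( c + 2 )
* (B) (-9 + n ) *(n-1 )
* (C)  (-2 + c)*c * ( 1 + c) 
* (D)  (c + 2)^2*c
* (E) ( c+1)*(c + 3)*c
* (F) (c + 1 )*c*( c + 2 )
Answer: F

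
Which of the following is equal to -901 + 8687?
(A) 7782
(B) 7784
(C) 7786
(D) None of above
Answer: C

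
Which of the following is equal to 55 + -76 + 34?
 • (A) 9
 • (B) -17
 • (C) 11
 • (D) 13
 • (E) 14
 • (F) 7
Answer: D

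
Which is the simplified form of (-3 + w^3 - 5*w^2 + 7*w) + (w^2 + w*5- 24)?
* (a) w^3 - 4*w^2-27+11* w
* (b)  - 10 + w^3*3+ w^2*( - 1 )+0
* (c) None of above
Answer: c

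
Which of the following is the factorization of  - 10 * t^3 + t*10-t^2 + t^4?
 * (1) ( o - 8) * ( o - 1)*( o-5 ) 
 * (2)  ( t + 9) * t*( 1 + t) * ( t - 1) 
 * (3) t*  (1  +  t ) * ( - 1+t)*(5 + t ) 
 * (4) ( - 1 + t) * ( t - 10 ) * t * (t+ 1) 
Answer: 4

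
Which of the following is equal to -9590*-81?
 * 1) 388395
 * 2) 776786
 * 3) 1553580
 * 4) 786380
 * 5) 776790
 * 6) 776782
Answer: 5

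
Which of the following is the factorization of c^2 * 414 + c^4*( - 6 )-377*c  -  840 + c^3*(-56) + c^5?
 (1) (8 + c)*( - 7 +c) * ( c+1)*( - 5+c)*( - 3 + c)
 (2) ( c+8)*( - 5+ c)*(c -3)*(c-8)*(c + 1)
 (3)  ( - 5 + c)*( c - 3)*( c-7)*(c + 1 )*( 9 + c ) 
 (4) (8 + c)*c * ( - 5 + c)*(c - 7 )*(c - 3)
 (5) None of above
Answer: 1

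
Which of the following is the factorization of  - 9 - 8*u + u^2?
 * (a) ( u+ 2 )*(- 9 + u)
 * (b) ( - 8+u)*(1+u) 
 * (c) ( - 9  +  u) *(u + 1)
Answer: c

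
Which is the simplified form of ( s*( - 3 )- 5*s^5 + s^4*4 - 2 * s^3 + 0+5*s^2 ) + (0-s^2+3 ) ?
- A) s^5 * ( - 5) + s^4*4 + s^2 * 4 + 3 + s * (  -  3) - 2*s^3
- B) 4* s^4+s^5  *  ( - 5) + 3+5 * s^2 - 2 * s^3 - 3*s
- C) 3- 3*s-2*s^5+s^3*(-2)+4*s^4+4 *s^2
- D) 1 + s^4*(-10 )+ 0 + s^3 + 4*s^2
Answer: A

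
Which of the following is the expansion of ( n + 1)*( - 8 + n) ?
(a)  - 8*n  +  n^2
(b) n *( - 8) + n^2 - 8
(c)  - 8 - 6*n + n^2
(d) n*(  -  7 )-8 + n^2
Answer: d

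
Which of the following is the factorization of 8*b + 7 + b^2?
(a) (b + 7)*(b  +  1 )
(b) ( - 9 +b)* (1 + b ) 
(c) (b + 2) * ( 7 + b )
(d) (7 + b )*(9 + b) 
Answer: a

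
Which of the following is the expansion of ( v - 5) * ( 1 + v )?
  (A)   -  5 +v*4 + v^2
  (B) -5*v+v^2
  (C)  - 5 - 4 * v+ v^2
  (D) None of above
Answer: C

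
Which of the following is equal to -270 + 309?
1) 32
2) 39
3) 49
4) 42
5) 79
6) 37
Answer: 2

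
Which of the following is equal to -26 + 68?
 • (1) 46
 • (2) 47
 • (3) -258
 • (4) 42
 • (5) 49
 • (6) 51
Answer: 4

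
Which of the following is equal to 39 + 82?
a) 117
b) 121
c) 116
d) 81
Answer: b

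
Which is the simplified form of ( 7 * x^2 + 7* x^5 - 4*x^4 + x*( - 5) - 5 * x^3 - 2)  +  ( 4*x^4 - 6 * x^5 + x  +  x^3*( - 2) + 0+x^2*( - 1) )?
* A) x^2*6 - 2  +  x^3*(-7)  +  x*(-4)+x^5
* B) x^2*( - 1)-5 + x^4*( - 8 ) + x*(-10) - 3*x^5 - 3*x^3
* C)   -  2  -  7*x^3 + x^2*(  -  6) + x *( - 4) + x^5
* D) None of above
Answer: A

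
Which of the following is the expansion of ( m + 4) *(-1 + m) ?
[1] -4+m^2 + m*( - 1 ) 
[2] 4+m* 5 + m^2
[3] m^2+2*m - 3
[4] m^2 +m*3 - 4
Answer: 4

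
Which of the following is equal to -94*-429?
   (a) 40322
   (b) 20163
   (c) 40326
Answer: c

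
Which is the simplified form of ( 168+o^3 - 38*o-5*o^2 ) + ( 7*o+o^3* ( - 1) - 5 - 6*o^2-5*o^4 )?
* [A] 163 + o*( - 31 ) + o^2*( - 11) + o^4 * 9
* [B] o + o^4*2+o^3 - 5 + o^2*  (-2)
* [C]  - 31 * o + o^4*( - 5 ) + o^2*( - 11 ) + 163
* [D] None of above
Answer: C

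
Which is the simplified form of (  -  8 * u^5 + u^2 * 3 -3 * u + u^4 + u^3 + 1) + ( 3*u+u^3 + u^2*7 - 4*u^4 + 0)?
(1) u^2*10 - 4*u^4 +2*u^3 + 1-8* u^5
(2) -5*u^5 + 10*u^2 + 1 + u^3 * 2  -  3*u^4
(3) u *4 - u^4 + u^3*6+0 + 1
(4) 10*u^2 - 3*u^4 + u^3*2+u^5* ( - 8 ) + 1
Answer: 4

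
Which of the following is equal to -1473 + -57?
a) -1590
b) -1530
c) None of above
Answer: b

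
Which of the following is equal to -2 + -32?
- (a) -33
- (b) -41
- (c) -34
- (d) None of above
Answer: c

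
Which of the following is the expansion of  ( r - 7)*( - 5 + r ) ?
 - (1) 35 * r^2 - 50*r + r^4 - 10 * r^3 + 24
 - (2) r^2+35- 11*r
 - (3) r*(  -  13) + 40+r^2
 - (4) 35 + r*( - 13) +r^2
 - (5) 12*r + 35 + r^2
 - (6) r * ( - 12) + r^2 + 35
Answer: 6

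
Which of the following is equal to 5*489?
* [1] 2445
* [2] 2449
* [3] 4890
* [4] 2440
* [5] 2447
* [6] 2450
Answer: 1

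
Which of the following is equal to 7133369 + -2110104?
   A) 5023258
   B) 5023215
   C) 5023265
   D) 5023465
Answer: C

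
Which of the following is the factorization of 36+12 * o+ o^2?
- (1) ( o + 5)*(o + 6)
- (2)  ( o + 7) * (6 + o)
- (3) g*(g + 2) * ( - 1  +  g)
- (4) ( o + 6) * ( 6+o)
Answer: 4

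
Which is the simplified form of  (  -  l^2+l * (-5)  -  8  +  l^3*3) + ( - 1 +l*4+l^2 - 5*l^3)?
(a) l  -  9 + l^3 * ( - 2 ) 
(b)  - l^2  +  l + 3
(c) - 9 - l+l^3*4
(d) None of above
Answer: d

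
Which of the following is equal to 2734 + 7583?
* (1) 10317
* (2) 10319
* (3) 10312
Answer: 1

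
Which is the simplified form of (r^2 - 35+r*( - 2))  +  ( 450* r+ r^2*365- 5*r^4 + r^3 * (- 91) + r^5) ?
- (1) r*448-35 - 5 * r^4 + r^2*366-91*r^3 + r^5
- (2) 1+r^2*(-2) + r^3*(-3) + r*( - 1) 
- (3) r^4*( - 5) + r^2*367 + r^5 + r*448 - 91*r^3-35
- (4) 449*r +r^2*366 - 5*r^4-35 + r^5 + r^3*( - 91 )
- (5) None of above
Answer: 1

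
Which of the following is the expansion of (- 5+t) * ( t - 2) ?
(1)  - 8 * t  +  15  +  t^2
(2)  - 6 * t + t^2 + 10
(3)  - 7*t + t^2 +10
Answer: 3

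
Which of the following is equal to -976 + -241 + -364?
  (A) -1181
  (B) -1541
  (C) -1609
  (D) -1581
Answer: D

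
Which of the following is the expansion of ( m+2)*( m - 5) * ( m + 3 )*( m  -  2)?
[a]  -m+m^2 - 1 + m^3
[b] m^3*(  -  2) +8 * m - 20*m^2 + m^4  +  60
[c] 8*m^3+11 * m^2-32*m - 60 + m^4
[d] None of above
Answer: d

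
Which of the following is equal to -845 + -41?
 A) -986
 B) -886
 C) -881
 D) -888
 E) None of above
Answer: B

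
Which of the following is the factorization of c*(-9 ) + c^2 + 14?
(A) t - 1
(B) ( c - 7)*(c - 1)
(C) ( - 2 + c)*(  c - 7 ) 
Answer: C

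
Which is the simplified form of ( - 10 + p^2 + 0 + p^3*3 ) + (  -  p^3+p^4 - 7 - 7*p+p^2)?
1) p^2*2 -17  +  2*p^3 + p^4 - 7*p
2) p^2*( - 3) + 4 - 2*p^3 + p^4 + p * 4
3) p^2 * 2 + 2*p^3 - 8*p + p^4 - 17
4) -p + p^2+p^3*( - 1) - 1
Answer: 1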